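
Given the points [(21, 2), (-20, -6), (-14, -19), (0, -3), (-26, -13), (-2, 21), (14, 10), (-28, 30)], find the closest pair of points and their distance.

Computing all pairwise distances among 8 points:

d((21, 2), (-20, -6)) = 41.7732
d((21, 2), (-14, -19)) = 40.8167
d((21, 2), (0, -3)) = 21.587
d((21, 2), (-26, -13)) = 49.3356
d((21, 2), (-2, 21)) = 29.8329
d((21, 2), (14, 10)) = 10.6301
d((21, 2), (-28, 30)) = 56.4358
d((-20, -6), (-14, -19)) = 14.3178
d((-20, -6), (0, -3)) = 20.2237
d((-20, -6), (-26, -13)) = 9.2195 <-- minimum
d((-20, -6), (-2, 21)) = 32.45
d((-20, -6), (14, 10)) = 37.5766
d((-20, -6), (-28, 30)) = 36.8782
d((-14, -19), (0, -3)) = 21.2603
d((-14, -19), (-26, -13)) = 13.4164
d((-14, -19), (-2, 21)) = 41.7612
d((-14, -19), (14, 10)) = 40.3113
d((-14, -19), (-28, 30)) = 50.9608
d((0, -3), (-26, -13)) = 27.8568
d((0, -3), (-2, 21)) = 24.0832
d((0, -3), (14, 10)) = 19.105
d((0, -3), (-28, 30)) = 43.2782
d((-26, -13), (-2, 21)) = 41.6173
d((-26, -13), (14, 10)) = 46.1411
d((-26, -13), (-28, 30)) = 43.0465
d((-2, 21), (14, 10)) = 19.4165
d((-2, 21), (-28, 30)) = 27.5136
d((14, 10), (-28, 30)) = 46.5188

Closest pair: (-20, -6) and (-26, -13) with distance 9.2195

The closest pair is (-20, -6) and (-26, -13) with Euclidean distance 9.2195. For 8 points, brute-force pairwise comparison is shown above. For large n, the divide-and-conquer algorithm (sort by x, recurse on halves, check the dividing strip) achieves O(n log n).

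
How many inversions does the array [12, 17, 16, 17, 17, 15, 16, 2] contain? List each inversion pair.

Finding inversions in [12, 17, 16, 17, 17, 15, 16, 2]:

(0, 7): arr[0]=12 > arr[7]=2
(1, 2): arr[1]=17 > arr[2]=16
(1, 5): arr[1]=17 > arr[5]=15
(1, 6): arr[1]=17 > arr[6]=16
(1, 7): arr[1]=17 > arr[7]=2
(2, 5): arr[2]=16 > arr[5]=15
(2, 7): arr[2]=16 > arr[7]=2
(3, 5): arr[3]=17 > arr[5]=15
(3, 6): arr[3]=17 > arr[6]=16
(3, 7): arr[3]=17 > arr[7]=2
(4, 5): arr[4]=17 > arr[5]=15
(4, 6): arr[4]=17 > arr[6]=16
(4, 7): arr[4]=17 > arr[7]=2
(5, 7): arr[5]=15 > arr[7]=2
(6, 7): arr[6]=16 > arr[7]=2

Total inversions: 15

The array has 15 inversion(s): (0,7), (1,2), (1,5), (1,6), (1,7), (2,5), (2,7), (3,5), (3,6), (3,7), (4,5), (4,6), (4,7), (5,7), (6,7). Each pair (i,j) satisfies i < j and arr[i] > arr[j].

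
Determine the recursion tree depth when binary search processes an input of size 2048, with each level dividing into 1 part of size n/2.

For divide and conquer with division factor 2:

Problem sizes at each level:
Level 0: 2048
Level 1: 1024
Level 2: 512
Level 3: 256
Level 4: 128
Level 5: 64
Level 6: 32
Level 7: 16
Level 8: 8
Level 9: 4
Level 10: 2
Level 11: 1

The root is level 0 and the size-1 base case is level 11 (the tree spans levels 0 through 11, i.e. 12 levels counting the root), so the depth is the number of divisions: log_2(2048) = 11

The recursion tree depth is log_2(2048) = 11. At each level, the problem size is divided by 2, so it takes 11 divisions to reduce to a base case of size 1. The algorithm makes 1 recursive call at each level.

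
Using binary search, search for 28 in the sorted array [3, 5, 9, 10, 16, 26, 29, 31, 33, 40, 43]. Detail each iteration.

Binary search for 28 in [3, 5, 9, 10, 16, 26, 29, 31, 33, 40, 43]:

lo=0, hi=10, mid=5, arr[mid]=26 -> 26 < 28, search right half
lo=6, hi=10, mid=8, arr[mid]=33 -> 33 > 28, search left half
lo=6, hi=7, mid=6, arr[mid]=29 -> 29 > 28, search left half
lo=6 > hi=5, target 28 not found

Binary search determines that 28 is not in the array after 3 comparisons. The search space was exhausted without finding the target.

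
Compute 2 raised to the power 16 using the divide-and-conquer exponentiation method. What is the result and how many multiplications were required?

Computing 2^16 by squaring (build up from 2^1; each line after the first costs one multiplication):

2^1 = 2
2^2 = (2^1)^2 = 2^2 = 4
2^4 = (2^2)^2 = 4^2 = 16
2^8 = (2^4)^2 = 16^2 = 256
2^16 = (2^8)^2 = 256^2 = 65536

Result: 65536
Multiplications needed: 4 (4 lines after 2^1)

2^16 = 65536. Using exponentiation by squaring, this requires 4 multiplications. The key idea: if the exponent is even, square the half-power; if odd, multiply by the base once.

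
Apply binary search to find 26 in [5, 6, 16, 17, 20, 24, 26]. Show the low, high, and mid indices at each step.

Binary search for 26 in [5, 6, 16, 17, 20, 24, 26]:

lo=0, hi=6, mid=3, arr[mid]=17 -> 17 < 26, search right half
lo=4, hi=6, mid=5, arr[mid]=24 -> 24 < 26, search right half
lo=6, hi=6, mid=6, arr[mid]=26 -> Found target at index 6!

Binary search finds 26 at index 6 after 3 comparisons. The search repeatedly halves the search space by comparing with the middle element.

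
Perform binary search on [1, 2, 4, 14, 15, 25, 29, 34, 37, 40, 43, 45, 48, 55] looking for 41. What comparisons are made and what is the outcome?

Binary search for 41 in [1, 2, 4, 14, 15, 25, 29, 34, 37, 40, 43, 45, 48, 55]:

lo=0, hi=13, mid=6, arr[mid]=29 -> 29 < 41, search right half
lo=7, hi=13, mid=10, arr[mid]=43 -> 43 > 41, search left half
lo=7, hi=9, mid=8, arr[mid]=37 -> 37 < 41, search right half
lo=9, hi=9, mid=9, arr[mid]=40 -> 40 < 41, search right half
lo=10 > hi=9, target 41 not found

Binary search determines that 41 is not in the array after 4 comparisons. The search space was exhausted without finding the target.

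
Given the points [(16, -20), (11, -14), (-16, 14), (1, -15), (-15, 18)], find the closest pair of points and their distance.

Computing all pairwise distances among 5 points:

d((16, -20), (11, -14)) = 7.8102
d((16, -20), (-16, 14)) = 46.6905
d((16, -20), (1, -15)) = 15.8114
d((16, -20), (-15, 18)) = 49.0408
d((11, -14), (-16, 14)) = 38.8973
d((11, -14), (1, -15)) = 10.0499
d((11, -14), (-15, 18)) = 41.2311
d((-16, 14), (1, -15)) = 33.6155
d((-16, 14), (-15, 18)) = 4.1231 <-- minimum
d((1, -15), (-15, 18)) = 36.6742

Closest pair: (-16, 14) and (-15, 18) with distance 4.1231

The closest pair is (-16, 14) and (-15, 18) with Euclidean distance 4.1231. For 5 points, brute-force pairwise comparison is shown above. For large n, the divide-and-conquer algorithm (sort by x, recurse on halves, check the dividing strip) achieves O(n log n).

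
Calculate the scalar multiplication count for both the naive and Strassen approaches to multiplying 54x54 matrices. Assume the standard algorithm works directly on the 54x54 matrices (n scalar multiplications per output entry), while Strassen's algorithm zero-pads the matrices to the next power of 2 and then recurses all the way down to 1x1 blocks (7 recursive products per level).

Matrix multiplication for 54x54 matrices:

Strassen's algorithm requires power-of-2 dimensions. Pad 54x54 to 64x64 (next power of 2).

Standard algorithm: 54^3 = 157464 multiplications
Strassen's algorithm: 7^(log2(64)) = 7^6 = 117649 multiplications
Savings: 157464 - 117649 = 39815 multiplications

Standard: 157464 multiplications (54^3). Strassen: 117649 multiplications (7^6, after padding to 64x64). Strassen reduces 8 recursive multiplications to 7 at each level.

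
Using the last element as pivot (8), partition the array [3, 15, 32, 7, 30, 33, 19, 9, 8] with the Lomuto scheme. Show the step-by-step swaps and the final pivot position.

Lomuto partition with pivot = 8:

Initial array: [3, 15, 32, 7, 30, 33, 19, 9, 8]

arr[0]=3 <= 8: swap with position 0, array becomes [3, 15, 32, 7, 30, 33, 19, 9, 8]
arr[1]=15 > 8: no swap
arr[2]=32 > 8: no swap
arr[3]=7 <= 8: swap with position 1, array becomes [3, 7, 32, 15, 30, 33, 19, 9, 8]
arr[4]=30 > 8: no swap
arr[5]=33 > 8: no swap
arr[6]=19 > 8: no swap
arr[7]=9 > 8: no swap

Place pivot at position 2: [3, 7, 8, 15, 30, 33, 19, 9, 32]
Pivot position: 2

After partitioning with pivot 8, the array becomes [3, 7, 8, 15, 30, 33, 19, 9, 32]. The pivot is placed at index 2. All elements to the left of the pivot are <= 8, and all elements to the right are > 8.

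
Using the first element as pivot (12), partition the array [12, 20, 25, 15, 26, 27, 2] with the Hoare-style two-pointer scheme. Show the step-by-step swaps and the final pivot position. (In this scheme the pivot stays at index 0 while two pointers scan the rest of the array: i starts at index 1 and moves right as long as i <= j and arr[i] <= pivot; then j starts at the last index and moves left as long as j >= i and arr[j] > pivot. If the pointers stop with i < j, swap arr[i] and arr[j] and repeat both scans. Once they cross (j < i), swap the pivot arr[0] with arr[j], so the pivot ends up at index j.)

Hoare-style two-pointer partition with pivot = 12:

Initial array: [12, 20, 25, 15, 26, 27, 2]

Pointers start at i = 1, j = 6.
i stops at index 1 (arr[1]=20 > 12), j stops at index 6 (arr[6]=2 <= 12): swap arr[1] and arr[6], array becomes [12, 2, 25, 15, 26, 27, 20]
i ends at 2, j ends at 1: the pointers have crossed (j < i), so scanning stops.

Swap pivot arr[0] with arr[1] to place pivot at position 1: [2, 12, 25, 15, 26, 27, 20]
Pivot position: 1

After partitioning with pivot 12, the array becomes [2, 12, 25, 15, 26, 27, 20]. The pivot is placed at index 1. All elements to the left of the pivot are <= 12, and all elements to the right are > 12.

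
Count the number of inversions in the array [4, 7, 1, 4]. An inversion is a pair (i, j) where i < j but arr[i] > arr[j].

Finding inversions in [4, 7, 1, 4]:

(0, 2): arr[0]=4 > arr[2]=1
(1, 2): arr[1]=7 > arr[2]=1
(1, 3): arr[1]=7 > arr[3]=4

Total inversions: 3

The array has 3 inversion(s): (0,2), (1,2), (1,3). Each pair (i,j) satisfies i < j and arr[i] > arr[j].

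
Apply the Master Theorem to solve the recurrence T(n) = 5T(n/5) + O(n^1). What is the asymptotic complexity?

Master Theorem for T(n) = 5T(n/5) + O(n^1):

a = 5, b = 5, c = 1
log_b(a) = log_5(5) = 1.0000

Case 2: c = 1 = log_5(5) = 1.0000
T(n) = O(n^1 log n) = O(n log n)

For T(n) = 5T(n/5) + O(n^1): log_5(5) = 1.0000. This is Case 2 of the Master Theorem (c = log_b(a), equal work at all levels), giving O(n log n).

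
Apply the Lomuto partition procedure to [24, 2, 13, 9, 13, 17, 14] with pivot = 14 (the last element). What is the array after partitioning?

Lomuto partition with pivot = 14:

Initial array: [24, 2, 13, 9, 13, 17, 14]

arr[0]=24 > 14: no swap
arr[1]=2 <= 14: swap with position 0, array becomes [2, 24, 13, 9, 13, 17, 14]
arr[2]=13 <= 14: swap with position 1, array becomes [2, 13, 24, 9, 13, 17, 14]
arr[3]=9 <= 14: swap with position 2, array becomes [2, 13, 9, 24, 13, 17, 14]
arr[4]=13 <= 14: swap with position 3, array becomes [2, 13, 9, 13, 24, 17, 14]
arr[5]=17 > 14: no swap

Place pivot at position 4: [2, 13, 9, 13, 14, 17, 24]
Pivot position: 4

After partitioning with pivot 14, the array becomes [2, 13, 9, 13, 14, 17, 24]. The pivot is placed at index 4. All elements to the left of the pivot are <= 14, and all elements to the right are > 14.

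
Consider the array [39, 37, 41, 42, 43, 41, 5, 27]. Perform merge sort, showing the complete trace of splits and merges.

Merge sort trace:

Split: [39, 37, 41, 42, 43, 41, 5, 27] -> [39, 37, 41, 42] and [43, 41, 5, 27]
  Split: [39, 37, 41, 42] -> [39, 37] and [41, 42]
    Split: [39, 37] -> [39] and [37]
    Merge: [39] + [37] -> [37, 39]
    Split: [41, 42] -> [41] and [42]
    Merge: [41] + [42] -> [41, 42]
  Merge: [37, 39] + [41, 42] -> [37, 39, 41, 42]
  Split: [43, 41, 5, 27] -> [43, 41] and [5, 27]
    Split: [43, 41] -> [43] and [41]
    Merge: [43] + [41] -> [41, 43]
    Split: [5, 27] -> [5] and [27]
    Merge: [5] + [27] -> [5, 27]
  Merge: [41, 43] + [5, 27] -> [5, 27, 41, 43]
Merge: [37, 39, 41, 42] + [5, 27, 41, 43] -> [5, 27, 37, 39, 41, 41, 42, 43]

Final sorted array: [5, 27, 37, 39, 41, 41, 42, 43]

The merge sort proceeds by recursively splitting the array and merging sorted halves.
After all merges, the sorted array is [5, 27, 37, 39, 41, 41, 42, 43].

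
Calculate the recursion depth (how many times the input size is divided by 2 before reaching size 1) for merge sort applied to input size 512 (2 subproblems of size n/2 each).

For divide and conquer with division factor 2:

Problem sizes at each level:
Level 0: 512
Level 1: 256
Level 2: 128
Level 3: 64
Level 4: 32
Level 5: 16
Level 6: 8
Level 7: 4
Level 8: 2
Level 9: 1

The root is level 0 and the size-1 base case is level 9 (the tree spans levels 0 through 9, i.e. 10 levels counting the root), so the depth is the number of divisions: log_2(512) = 9

The recursion tree depth is log_2(512) = 9. At each level, the problem size is divided by 2, so it takes 9 divisions to reduce to a base case of size 1. The algorithm makes 2 recursive calls at each level.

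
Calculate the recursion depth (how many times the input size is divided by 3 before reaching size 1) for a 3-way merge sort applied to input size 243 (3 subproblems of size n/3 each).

For divide and conquer with division factor 3:

Problem sizes at each level:
Level 0: 243
Level 1: 81
Level 2: 27
Level 3: 9
Level 4: 3
Level 5: 1

The root is level 0 and the size-1 base case is level 5 (the tree spans levels 0 through 5, i.e. 6 levels counting the root), so the depth is the number of divisions: log_3(243) = 5

The recursion tree depth is log_3(243) = 5. At each level, the problem size is divided by 3, so it takes 5 divisions to reduce to a base case of size 1. The algorithm makes 3 recursive calls at each level.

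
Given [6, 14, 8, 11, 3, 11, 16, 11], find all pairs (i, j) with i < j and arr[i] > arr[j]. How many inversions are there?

Finding inversions in [6, 14, 8, 11, 3, 11, 16, 11]:

(0, 4): arr[0]=6 > arr[4]=3
(1, 2): arr[1]=14 > arr[2]=8
(1, 3): arr[1]=14 > arr[3]=11
(1, 4): arr[1]=14 > arr[4]=3
(1, 5): arr[1]=14 > arr[5]=11
(1, 7): arr[1]=14 > arr[7]=11
(2, 4): arr[2]=8 > arr[4]=3
(3, 4): arr[3]=11 > arr[4]=3
(6, 7): arr[6]=16 > arr[7]=11

Total inversions: 9

The array has 9 inversion(s): (0,4), (1,2), (1,3), (1,4), (1,5), (1,7), (2,4), (3,4), (6,7). Each pair (i,j) satisfies i < j and arr[i] > arr[j].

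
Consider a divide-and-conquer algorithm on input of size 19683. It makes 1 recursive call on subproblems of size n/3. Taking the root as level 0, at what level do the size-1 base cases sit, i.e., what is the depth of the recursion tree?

For divide and conquer with division factor 3:

Problem sizes at each level:
Level 0: 19683
Level 1: 6561
Level 2: 2187
Level 3: 729
Level 4: 243
Level 5: 81
Level 6: 27
Level 7: 9
Level 8: 3
Level 9: 1

The root is level 0 and the size-1 base case is level 9 (the tree spans levels 0 through 9, i.e. 10 levels counting the root), so the depth is the number of divisions: log_3(19683) = 9

The recursion tree depth is log_3(19683) = 9. At each level, the problem size is divided by 3, so it takes 9 divisions to reduce to a base case of size 1. The algorithm makes 1 recursive call at each level.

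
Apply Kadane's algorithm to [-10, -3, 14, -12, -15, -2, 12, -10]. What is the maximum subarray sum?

Using Kadane's algorithm on [-10, -3, 14, -12, -15, -2, 12, -10]:

Scanning through the array:
Position 1 (value -3): max_ending_here = -3, max_so_far = -3
Position 2 (value 14): max_ending_here = 14, max_so_far = 14
Position 3 (value -12): max_ending_here = 2, max_so_far = 14
Position 4 (value -15): max_ending_here = -13, max_so_far = 14
Position 5 (value -2): max_ending_here = -2, max_so_far = 14
Position 6 (value 12): max_ending_here = 12, max_so_far = 14
Position 7 (value -10): max_ending_here = 2, max_so_far = 14

Maximum subarray: [14]
Maximum sum: 14

The maximum subarray is [14] with sum 14. This subarray runs from index 2 to index 2.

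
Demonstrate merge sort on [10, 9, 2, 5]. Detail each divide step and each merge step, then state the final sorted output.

Merge sort trace:

Split: [10, 9, 2, 5] -> [10, 9] and [2, 5]
  Split: [10, 9] -> [10] and [9]
  Merge: [10] + [9] -> [9, 10]
  Split: [2, 5] -> [2] and [5]
  Merge: [2] + [5] -> [2, 5]
Merge: [9, 10] + [2, 5] -> [2, 5, 9, 10]

Final sorted array: [2, 5, 9, 10]

The merge sort proceeds by recursively splitting the array and merging sorted halves.
After all merges, the sorted array is [2, 5, 9, 10].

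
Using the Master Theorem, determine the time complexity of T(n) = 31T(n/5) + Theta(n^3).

Master Theorem for T(n) = 31T(n/5) + O(n^3):

a = 31, b = 5, c = 3
log_b(a) = log_5(31) = 2.1337

Case 3: c = 3 > log_5(31) = 2.1337
T(n) = O(n^3) = O(n^3)

For T(n) = 31T(n/5) + O(n^3): log_5(31) = 2.1337. This is Case 3 of the Master Theorem (c > log_b(a), work dominated by root), giving O(n^3).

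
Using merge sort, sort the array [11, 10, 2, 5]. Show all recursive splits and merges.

Merge sort trace:

Split: [11, 10, 2, 5] -> [11, 10] and [2, 5]
  Split: [11, 10] -> [11] and [10]
  Merge: [11] + [10] -> [10, 11]
  Split: [2, 5] -> [2] and [5]
  Merge: [2] + [5] -> [2, 5]
Merge: [10, 11] + [2, 5] -> [2, 5, 10, 11]

Final sorted array: [2, 5, 10, 11]

The merge sort proceeds by recursively splitting the array and merging sorted halves.
After all merges, the sorted array is [2, 5, 10, 11].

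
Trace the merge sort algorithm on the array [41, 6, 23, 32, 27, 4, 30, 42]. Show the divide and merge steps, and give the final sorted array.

Merge sort trace:

Split: [41, 6, 23, 32, 27, 4, 30, 42] -> [41, 6, 23, 32] and [27, 4, 30, 42]
  Split: [41, 6, 23, 32] -> [41, 6] and [23, 32]
    Split: [41, 6] -> [41] and [6]
    Merge: [41] + [6] -> [6, 41]
    Split: [23, 32] -> [23] and [32]
    Merge: [23] + [32] -> [23, 32]
  Merge: [6, 41] + [23, 32] -> [6, 23, 32, 41]
  Split: [27, 4, 30, 42] -> [27, 4] and [30, 42]
    Split: [27, 4] -> [27] and [4]
    Merge: [27] + [4] -> [4, 27]
    Split: [30, 42] -> [30] and [42]
    Merge: [30] + [42] -> [30, 42]
  Merge: [4, 27] + [30, 42] -> [4, 27, 30, 42]
Merge: [6, 23, 32, 41] + [4, 27, 30, 42] -> [4, 6, 23, 27, 30, 32, 41, 42]

Final sorted array: [4, 6, 23, 27, 30, 32, 41, 42]

The merge sort proceeds by recursively splitting the array and merging sorted halves.
After all merges, the sorted array is [4, 6, 23, 27, 30, 32, 41, 42].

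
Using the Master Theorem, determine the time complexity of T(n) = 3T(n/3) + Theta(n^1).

Master Theorem for T(n) = 3T(n/3) + O(n^1):

a = 3, b = 3, c = 1
log_b(a) = log_3(3) = 1.0000

Case 2: c = 1 = log_3(3) = 1.0000
T(n) = O(n^1 log n) = O(n log n)

For T(n) = 3T(n/3) + O(n^1): log_3(3) = 1.0000. This is Case 2 of the Master Theorem (c = log_b(a), equal work at all levels), giving O(n log n).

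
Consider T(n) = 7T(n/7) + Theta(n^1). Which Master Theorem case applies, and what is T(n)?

Master Theorem for T(n) = 7T(n/7) + O(n^1):

a = 7, b = 7, c = 1
log_b(a) = log_7(7) = 1.0000

Case 2: c = 1 = log_7(7) = 1.0000
T(n) = O(n^1 log n) = O(n log n)

For T(n) = 7T(n/7) + O(n^1): log_7(7) = 1.0000. This is Case 2 of the Master Theorem (c = log_b(a), equal work at all levels), giving O(n log n).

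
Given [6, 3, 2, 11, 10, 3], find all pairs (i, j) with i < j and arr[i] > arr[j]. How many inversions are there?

Finding inversions in [6, 3, 2, 11, 10, 3]:

(0, 1): arr[0]=6 > arr[1]=3
(0, 2): arr[0]=6 > arr[2]=2
(0, 5): arr[0]=6 > arr[5]=3
(1, 2): arr[1]=3 > arr[2]=2
(3, 4): arr[3]=11 > arr[4]=10
(3, 5): arr[3]=11 > arr[5]=3
(4, 5): arr[4]=10 > arr[5]=3

Total inversions: 7

The array has 7 inversion(s): (0,1), (0,2), (0,5), (1,2), (3,4), (3,5), (4,5). Each pair (i,j) satisfies i < j and arr[i] > arr[j].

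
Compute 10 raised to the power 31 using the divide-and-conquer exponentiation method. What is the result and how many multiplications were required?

Computing 10^31 by squaring (build up from 10^1; each line after the first costs one multiplication):

10^1 = 10
10^2 = (10^1)^2 = 10^2 = 100
10^3 = 10 * 10^2 = 10 * 100 = 1000
10^6 = (10^3)^2 = 1000^2 = 1000000
10^7 = 10 * 10^6 = 10 * 1000000 = 10000000
10^14 = (10^7)^2 = 10000000^2 = 100000000000000
10^15 = 10 * 10^14 = 10 * 100000000000000 = 1000000000000000
10^30 = (10^15)^2 = 1000000000000000^2 = 1000000000000000000000000000000
10^31 = 10 * 10^30 = 10 * 1000000000000000000000000000000 = 10000000000000000000000000000000

Result: 10000000000000000000000000000000
Multiplications needed: 8 (8 lines after 10^1)

10^31 = 10000000000000000000000000000000. Using exponentiation by squaring, this requires 8 multiplications. The key idea: if the exponent is even, square the half-power; if odd, multiply by the base once.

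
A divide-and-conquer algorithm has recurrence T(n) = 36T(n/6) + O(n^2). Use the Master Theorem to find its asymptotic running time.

Master Theorem for T(n) = 36T(n/6) + O(n^2):

a = 36, b = 6, c = 2
log_b(a) = log_6(36) = 2.0000

Case 2: c = 2 = log_6(36) = 2.0000
T(n) = O(n^2 log n) = O(n^2 log n)

For T(n) = 36T(n/6) + O(n^2): log_6(36) = 2.0000. This is Case 2 of the Master Theorem (c = log_b(a), equal work at all levels), giving O(n^2 log n).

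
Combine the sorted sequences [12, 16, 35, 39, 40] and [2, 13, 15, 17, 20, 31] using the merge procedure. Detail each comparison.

Merging process:

Compare 12 vs 2: take 2 from right. Merged: [2]
Compare 12 vs 13: take 12 from left. Merged: [2, 12]
Compare 16 vs 13: take 13 from right. Merged: [2, 12, 13]
Compare 16 vs 15: take 15 from right. Merged: [2, 12, 13, 15]
Compare 16 vs 17: take 16 from left. Merged: [2, 12, 13, 15, 16]
Compare 35 vs 17: take 17 from right. Merged: [2, 12, 13, 15, 16, 17]
Compare 35 vs 20: take 20 from right. Merged: [2, 12, 13, 15, 16, 17, 20]
Compare 35 vs 31: take 31 from right. Merged: [2, 12, 13, 15, 16, 17, 20, 31]
Append remaining from left: [35, 39, 40]. Merged: [2, 12, 13, 15, 16, 17, 20, 31, 35, 39, 40]

Final merged array: [2, 12, 13, 15, 16, 17, 20, 31, 35, 39, 40]
Total comparisons: 8

The merged array is [2, 12, 13, 15, 16, 17, 20, 31, 35, 39, 40], requiring 8 comparisons. The merge step runs in O(n) time where n is the total number of elements.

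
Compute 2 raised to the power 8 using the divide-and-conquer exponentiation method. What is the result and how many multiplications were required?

Computing 2^8 by squaring (build up from 2^1; each line after the first costs one multiplication):

2^1 = 2
2^2 = (2^1)^2 = 2^2 = 4
2^4 = (2^2)^2 = 4^2 = 16
2^8 = (2^4)^2 = 16^2 = 256

Result: 256
Multiplications needed: 3 (3 lines after 2^1)

2^8 = 256. Using exponentiation by squaring, this requires 3 multiplications. The key idea: if the exponent is even, square the half-power; if odd, multiply by the base once.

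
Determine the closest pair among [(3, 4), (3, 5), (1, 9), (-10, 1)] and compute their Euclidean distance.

Computing all pairwise distances among 4 points:

d((3, 4), (3, 5)) = 1.0 <-- minimum
d((3, 4), (1, 9)) = 5.3852
d((3, 4), (-10, 1)) = 13.3417
d((3, 5), (1, 9)) = 4.4721
d((3, 5), (-10, 1)) = 13.6015
d((1, 9), (-10, 1)) = 13.6015

Closest pair: (3, 4) and (3, 5) with distance 1.0

The closest pair is (3, 4) and (3, 5) with Euclidean distance 1.0. For 4 points, brute-force pairwise comparison is shown above. For large n, the divide-and-conquer algorithm (sort by x, recurse on halves, check the dividing strip) achieves O(n log n).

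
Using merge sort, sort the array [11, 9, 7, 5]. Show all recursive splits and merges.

Merge sort trace:

Split: [11, 9, 7, 5] -> [11, 9] and [7, 5]
  Split: [11, 9] -> [11] and [9]
  Merge: [11] + [9] -> [9, 11]
  Split: [7, 5] -> [7] and [5]
  Merge: [7] + [5] -> [5, 7]
Merge: [9, 11] + [5, 7] -> [5, 7, 9, 11]

Final sorted array: [5, 7, 9, 11]

The merge sort proceeds by recursively splitting the array and merging sorted halves.
After all merges, the sorted array is [5, 7, 9, 11].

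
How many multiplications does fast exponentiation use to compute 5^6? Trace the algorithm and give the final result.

Computing 5^6 by squaring (build up from 5^1; each line after the first costs one multiplication):

5^1 = 5
5^2 = (5^1)^2 = 5^2 = 25
5^3 = 5 * 5^2 = 5 * 25 = 125
5^6 = (5^3)^2 = 125^2 = 15625

Result: 15625
Multiplications needed: 3 (3 lines after 5^1)

5^6 = 15625. Using exponentiation by squaring, this requires 3 multiplications. The key idea: if the exponent is even, square the half-power; if odd, multiply by the base once.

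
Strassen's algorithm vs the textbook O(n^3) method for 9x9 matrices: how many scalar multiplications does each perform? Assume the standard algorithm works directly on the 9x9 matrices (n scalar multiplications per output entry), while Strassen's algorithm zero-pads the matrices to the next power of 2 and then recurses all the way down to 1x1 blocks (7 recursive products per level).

Matrix multiplication for 9x9 matrices:

Strassen's algorithm requires power-of-2 dimensions. Pad 9x9 to 16x16 (next power of 2).

Standard algorithm: 9^3 = 729 multiplications
Strassen's algorithm: 7^(log2(16)) = 7^4 = 2401 multiplications
Difference: 729 - 2401 = -1672 (Strassen uses MORE here due to padding overhead — for small or just-over-power-of-2 n, padding can outweigh the per-level savings)

Standard: 729 multiplications (9^3). Strassen: 2401 multiplications (7^4, after padding to 16x16). Strassen reduces 8 recursive multiplications to 7 at each level.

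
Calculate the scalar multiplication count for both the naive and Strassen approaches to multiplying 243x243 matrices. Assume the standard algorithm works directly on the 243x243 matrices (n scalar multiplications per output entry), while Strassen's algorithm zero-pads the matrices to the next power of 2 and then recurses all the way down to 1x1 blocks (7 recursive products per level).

Matrix multiplication for 243x243 matrices:

Strassen's algorithm requires power-of-2 dimensions. Pad 243x243 to 256x256 (next power of 2).

Standard algorithm: 243^3 = 14348907 multiplications
Strassen's algorithm: 7^(log2(256)) = 7^8 = 5764801 multiplications
Savings: 14348907 - 5764801 = 8584106 multiplications

Standard: 14348907 multiplications (243^3). Strassen: 5764801 multiplications (7^8, after padding to 256x256). Strassen reduces 8 recursive multiplications to 7 at each level.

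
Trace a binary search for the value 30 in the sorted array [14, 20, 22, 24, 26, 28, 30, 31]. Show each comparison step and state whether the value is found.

Binary search for 30 in [14, 20, 22, 24, 26, 28, 30, 31]:

lo=0, hi=7, mid=3, arr[mid]=24 -> 24 < 30, search right half
lo=4, hi=7, mid=5, arr[mid]=28 -> 28 < 30, search right half
lo=6, hi=7, mid=6, arr[mid]=30 -> Found target at index 6!

Binary search finds 30 at index 6 after 3 comparisons. The search repeatedly halves the search space by comparing with the middle element.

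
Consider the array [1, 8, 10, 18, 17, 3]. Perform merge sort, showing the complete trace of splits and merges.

Merge sort trace:

Split: [1, 8, 10, 18, 17, 3] -> [1, 8, 10] and [18, 17, 3]
  Split: [1, 8, 10] -> [1] and [8, 10]
    Split: [8, 10] -> [8] and [10]
    Merge: [8] + [10] -> [8, 10]
  Merge: [1] + [8, 10] -> [1, 8, 10]
  Split: [18, 17, 3] -> [18] and [17, 3]
    Split: [17, 3] -> [17] and [3]
    Merge: [17] + [3] -> [3, 17]
  Merge: [18] + [3, 17] -> [3, 17, 18]
Merge: [1, 8, 10] + [3, 17, 18] -> [1, 3, 8, 10, 17, 18]

Final sorted array: [1, 3, 8, 10, 17, 18]

The merge sort proceeds by recursively splitting the array and merging sorted halves.
After all merges, the sorted array is [1, 3, 8, 10, 17, 18].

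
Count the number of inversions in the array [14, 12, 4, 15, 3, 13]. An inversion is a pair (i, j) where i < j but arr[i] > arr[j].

Finding inversions in [14, 12, 4, 15, 3, 13]:

(0, 1): arr[0]=14 > arr[1]=12
(0, 2): arr[0]=14 > arr[2]=4
(0, 4): arr[0]=14 > arr[4]=3
(0, 5): arr[0]=14 > arr[5]=13
(1, 2): arr[1]=12 > arr[2]=4
(1, 4): arr[1]=12 > arr[4]=3
(2, 4): arr[2]=4 > arr[4]=3
(3, 4): arr[3]=15 > arr[4]=3
(3, 5): arr[3]=15 > arr[5]=13

Total inversions: 9

The array has 9 inversion(s): (0,1), (0,2), (0,4), (0,5), (1,2), (1,4), (2,4), (3,4), (3,5). Each pair (i,j) satisfies i < j and arr[i] > arr[j].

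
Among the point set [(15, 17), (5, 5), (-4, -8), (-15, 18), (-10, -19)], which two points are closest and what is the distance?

Computing all pairwise distances among 5 points:

d((15, 17), (5, 5)) = 15.6205
d((15, 17), (-4, -8)) = 31.4006
d((15, 17), (-15, 18)) = 30.0167
d((15, 17), (-10, -19)) = 43.8292
d((5, 5), (-4, -8)) = 15.8114
d((5, 5), (-15, 18)) = 23.8537
d((5, 5), (-10, -19)) = 28.3019
d((-4, -8), (-15, 18)) = 28.2312
d((-4, -8), (-10, -19)) = 12.53 <-- minimum
d((-15, 18), (-10, -19)) = 37.3363

Closest pair: (-4, -8) and (-10, -19) with distance 12.53

The closest pair is (-4, -8) and (-10, -19) with Euclidean distance 12.53. For 5 points, brute-force pairwise comparison is shown above. For large n, the divide-and-conquer algorithm (sort by x, recurse on halves, check the dividing strip) achieves O(n log n).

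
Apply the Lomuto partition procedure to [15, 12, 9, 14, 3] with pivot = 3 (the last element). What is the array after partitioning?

Lomuto partition with pivot = 3:

Initial array: [15, 12, 9, 14, 3]

arr[0]=15 > 3: no swap
arr[1]=12 > 3: no swap
arr[2]=9 > 3: no swap
arr[3]=14 > 3: no swap

Place pivot at position 0: [3, 12, 9, 14, 15]
Pivot position: 0

After partitioning with pivot 3, the array becomes [3, 12, 9, 14, 15]. The pivot is placed at index 0. All elements to the left of the pivot are <= 3, and all elements to the right are > 3.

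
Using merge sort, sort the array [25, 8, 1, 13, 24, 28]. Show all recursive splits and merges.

Merge sort trace:

Split: [25, 8, 1, 13, 24, 28] -> [25, 8, 1] and [13, 24, 28]
  Split: [25, 8, 1] -> [25] and [8, 1]
    Split: [8, 1] -> [8] and [1]
    Merge: [8] + [1] -> [1, 8]
  Merge: [25] + [1, 8] -> [1, 8, 25]
  Split: [13, 24, 28] -> [13] and [24, 28]
    Split: [24, 28] -> [24] and [28]
    Merge: [24] + [28] -> [24, 28]
  Merge: [13] + [24, 28] -> [13, 24, 28]
Merge: [1, 8, 25] + [13, 24, 28] -> [1, 8, 13, 24, 25, 28]

Final sorted array: [1, 8, 13, 24, 25, 28]

The merge sort proceeds by recursively splitting the array and merging sorted halves.
After all merges, the sorted array is [1, 8, 13, 24, 25, 28].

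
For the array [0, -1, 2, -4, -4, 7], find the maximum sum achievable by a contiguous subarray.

Using Kadane's algorithm on [0, -1, 2, -4, -4, 7]:

Scanning through the array:
Position 1 (value -1): max_ending_here = -1, max_so_far = 0
Position 2 (value 2): max_ending_here = 2, max_so_far = 2
Position 3 (value -4): max_ending_here = -2, max_so_far = 2
Position 4 (value -4): max_ending_here = -4, max_so_far = 2
Position 5 (value 7): max_ending_here = 7, max_so_far = 7

Maximum subarray: [7]
Maximum sum: 7

The maximum subarray is [7] with sum 7. This subarray runs from index 5 to index 5.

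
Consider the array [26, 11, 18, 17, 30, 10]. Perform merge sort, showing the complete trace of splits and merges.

Merge sort trace:

Split: [26, 11, 18, 17, 30, 10] -> [26, 11, 18] and [17, 30, 10]
  Split: [26, 11, 18] -> [26] and [11, 18]
    Split: [11, 18] -> [11] and [18]
    Merge: [11] + [18] -> [11, 18]
  Merge: [26] + [11, 18] -> [11, 18, 26]
  Split: [17, 30, 10] -> [17] and [30, 10]
    Split: [30, 10] -> [30] and [10]
    Merge: [30] + [10] -> [10, 30]
  Merge: [17] + [10, 30] -> [10, 17, 30]
Merge: [11, 18, 26] + [10, 17, 30] -> [10, 11, 17, 18, 26, 30]

Final sorted array: [10, 11, 17, 18, 26, 30]

The merge sort proceeds by recursively splitting the array and merging sorted halves.
After all merges, the sorted array is [10, 11, 17, 18, 26, 30].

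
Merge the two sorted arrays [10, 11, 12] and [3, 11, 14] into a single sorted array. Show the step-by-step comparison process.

Merging process:

Compare 10 vs 3: take 3 from right. Merged: [3]
Compare 10 vs 11: take 10 from left. Merged: [3, 10]
Compare 11 vs 11: take 11 from left. Merged: [3, 10, 11]
Compare 12 vs 11: take 11 from right. Merged: [3, 10, 11, 11]
Compare 12 vs 14: take 12 from left. Merged: [3, 10, 11, 11, 12]
Append remaining from right: [14]. Merged: [3, 10, 11, 11, 12, 14]

Final merged array: [3, 10, 11, 11, 12, 14]
Total comparisons: 5

The merged array is [3, 10, 11, 11, 12, 14], requiring 5 comparisons. The merge step runs in O(n) time where n is the total number of elements.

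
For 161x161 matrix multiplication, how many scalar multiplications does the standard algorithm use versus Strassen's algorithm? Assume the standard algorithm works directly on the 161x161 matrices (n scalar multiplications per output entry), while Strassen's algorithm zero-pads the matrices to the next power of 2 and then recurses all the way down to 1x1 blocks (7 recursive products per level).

Matrix multiplication for 161x161 matrices:

Strassen's algorithm requires power-of-2 dimensions. Pad 161x161 to 256x256 (next power of 2).

Standard algorithm: 161^3 = 4173281 multiplications
Strassen's algorithm: 7^(log2(256)) = 7^8 = 5764801 multiplications
Difference: 4173281 - 5764801 = -1591520 (Strassen uses MORE here due to padding overhead — for small or just-over-power-of-2 n, padding can outweigh the per-level savings)

Standard: 4173281 multiplications (161^3). Strassen: 5764801 multiplications (7^8, after padding to 256x256). Strassen reduces 8 recursive multiplications to 7 at each level.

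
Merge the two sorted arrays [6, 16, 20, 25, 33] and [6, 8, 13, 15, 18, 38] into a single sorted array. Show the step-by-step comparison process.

Merging process:

Compare 6 vs 6: take 6 from left. Merged: [6]
Compare 16 vs 6: take 6 from right. Merged: [6, 6]
Compare 16 vs 8: take 8 from right. Merged: [6, 6, 8]
Compare 16 vs 13: take 13 from right. Merged: [6, 6, 8, 13]
Compare 16 vs 15: take 15 from right. Merged: [6, 6, 8, 13, 15]
Compare 16 vs 18: take 16 from left. Merged: [6, 6, 8, 13, 15, 16]
Compare 20 vs 18: take 18 from right. Merged: [6, 6, 8, 13, 15, 16, 18]
Compare 20 vs 38: take 20 from left. Merged: [6, 6, 8, 13, 15, 16, 18, 20]
Compare 25 vs 38: take 25 from left. Merged: [6, 6, 8, 13, 15, 16, 18, 20, 25]
Compare 33 vs 38: take 33 from left. Merged: [6, 6, 8, 13, 15, 16, 18, 20, 25, 33]
Append remaining from right: [38]. Merged: [6, 6, 8, 13, 15, 16, 18, 20, 25, 33, 38]

Final merged array: [6, 6, 8, 13, 15, 16, 18, 20, 25, 33, 38]
Total comparisons: 10

The merged array is [6, 6, 8, 13, 15, 16, 18, 20, 25, 33, 38], requiring 10 comparisons. The merge step runs in O(n) time where n is the total number of elements.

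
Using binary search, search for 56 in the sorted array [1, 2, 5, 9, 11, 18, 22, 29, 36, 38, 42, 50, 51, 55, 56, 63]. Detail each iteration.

Binary search for 56 in [1, 2, 5, 9, 11, 18, 22, 29, 36, 38, 42, 50, 51, 55, 56, 63]:

lo=0, hi=15, mid=7, arr[mid]=29 -> 29 < 56, search right half
lo=8, hi=15, mid=11, arr[mid]=50 -> 50 < 56, search right half
lo=12, hi=15, mid=13, arr[mid]=55 -> 55 < 56, search right half
lo=14, hi=15, mid=14, arr[mid]=56 -> Found target at index 14!

Binary search finds 56 at index 14 after 4 comparisons. The search repeatedly halves the search space by comparing with the middle element.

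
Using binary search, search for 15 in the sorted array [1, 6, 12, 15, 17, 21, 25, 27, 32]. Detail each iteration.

Binary search for 15 in [1, 6, 12, 15, 17, 21, 25, 27, 32]:

lo=0, hi=8, mid=4, arr[mid]=17 -> 17 > 15, search left half
lo=0, hi=3, mid=1, arr[mid]=6 -> 6 < 15, search right half
lo=2, hi=3, mid=2, arr[mid]=12 -> 12 < 15, search right half
lo=3, hi=3, mid=3, arr[mid]=15 -> Found target at index 3!

Binary search finds 15 at index 3 after 4 comparisons. The search repeatedly halves the search space by comparing with the middle element.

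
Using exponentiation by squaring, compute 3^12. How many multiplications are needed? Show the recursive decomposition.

Computing 3^12 by squaring (build up from 3^1; each line after the first costs one multiplication):

3^1 = 3
3^2 = (3^1)^2 = 3^2 = 9
3^3 = 3 * 3^2 = 3 * 9 = 27
3^6 = (3^3)^2 = 27^2 = 729
3^12 = (3^6)^2 = 729^2 = 531441

Result: 531441
Multiplications needed: 4 (4 lines after 3^1)

3^12 = 531441. Using exponentiation by squaring, this requires 4 multiplications. The key idea: if the exponent is even, square the half-power; if odd, multiply by the base once.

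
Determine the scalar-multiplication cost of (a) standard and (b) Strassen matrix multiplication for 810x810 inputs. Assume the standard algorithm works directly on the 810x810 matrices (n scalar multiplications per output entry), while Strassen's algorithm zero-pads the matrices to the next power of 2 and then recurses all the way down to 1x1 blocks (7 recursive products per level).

Matrix multiplication for 810x810 matrices:

Strassen's algorithm requires power-of-2 dimensions. Pad 810x810 to 1024x1024 (next power of 2).

Standard algorithm: 810^3 = 531441000 multiplications
Strassen's algorithm: 7^(log2(1024)) = 7^10 = 282475249 multiplications
Savings: 531441000 - 282475249 = 248965751 multiplications

Standard: 531441000 multiplications (810^3). Strassen: 282475249 multiplications (7^10, after padding to 1024x1024). Strassen reduces 8 recursive multiplications to 7 at each level.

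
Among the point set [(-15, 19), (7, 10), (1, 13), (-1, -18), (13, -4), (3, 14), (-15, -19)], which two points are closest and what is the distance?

Computing all pairwise distances among 7 points:

d((-15, 19), (7, 10)) = 23.7697
d((-15, 19), (1, 13)) = 17.088
d((-15, 19), (-1, -18)) = 39.5601
d((-15, 19), (13, -4)) = 36.2353
d((-15, 19), (3, 14)) = 18.6815
d((-15, 19), (-15, -19)) = 38.0
d((7, 10), (1, 13)) = 6.7082
d((7, 10), (-1, -18)) = 29.1204
d((7, 10), (13, -4)) = 15.2315
d((7, 10), (3, 14)) = 5.6569
d((7, 10), (-15, -19)) = 36.4005
d((1, 13), (-1, -18)) = 31.0644
d((1, 13), (13, -4)) = 20.8087
d((1, 13), (3, 14)) = 2.2361 <-- minimum
d((1, 13), (-15, -19)) = 35.7771
d((-1, -18), (13, -4)) = 19.799
d((-1, -18), (3, 14)) = 32.249
d((-1, -18), (-15, -19)) = 14.0357
d((13, -4), (3, 14)) = 20.5913
d((13, -4), (-15, -19)) = 31.7648
d((3, 14), (-15, -19)) = 37.5899

Closest pair: (1, 13) and (3, 14) with distance 2.2361

The closest pair is (1, 13) and (3, 14) with Euclidean distance 2.2361. For 7 points, brute-force pairwise comparison is shown above. For large n, the divide-and-conquer algorithm (sort by x, recurse on halves, check the dividing strip) achieves O(n log n).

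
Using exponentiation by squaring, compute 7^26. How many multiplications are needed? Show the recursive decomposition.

Computing 7^26 by squaring (build up from 7^1; each line after the first costs one multiplication):

7^1 = 7
7^2 = (7^1)^2 = 7^2 = 49
7^3 = 7 * 7^2 = 7 * 49 = 343
7^6 = (7^3)^2 = 343^2 = 117649
7^12 = (7^6)^2 = 117649^2 = 13841287201
7^13 = 7 * 7^12 = 7 * 13841287201 = 96889010407
7^26 = (7^13)^2 = 96889010407^2 = 9387480337647754305649

Result: 9387480337647754305649
Multiplications needed: 6 (6 lines after 7^1)

7^26 = 9387480337647754305649. Using exponentiation by squaring, this requires 6 multiplications. The key idea: if the exponent is even, square the half-power; if odd, multiply by the base once.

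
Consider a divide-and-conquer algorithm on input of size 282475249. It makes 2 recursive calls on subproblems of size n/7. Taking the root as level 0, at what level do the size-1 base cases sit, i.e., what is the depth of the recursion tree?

For divide and conquer with division factor 7:

Problem sizes at each level:
Level 0: 282475249
Level 1: 40353607
Level 2: 5764801
Level 3: 823543
Level 4: 117649
Level 5: 16807
Level 6: 2401
Level 7: 343
Level 8: 49
Level 9: 7
Level 10: 1

The root is level 0 and the size-1 base case is level 10 (the tree spans levels 0 through 10, i.e. 11 levels counting the root), so the depth is the number of divisions: log_7(282475249) = 10

The recursion tree depth is log_7(282475249) = 10. At each level, the problem size is divided by 7, so it takes 10 divisions to reduce to a base case of size 1. The algorithm makes 2 recursive calls at each level.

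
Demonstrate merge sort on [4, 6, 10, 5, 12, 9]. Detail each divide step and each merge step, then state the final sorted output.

Merge sort trace:

Split: [4, 6, 10, 5, 12, 9] -> [4, 6, 10] and [5, 12, 9]
  Split: [4, 6, 10] -> [4] and [6, 10]
    Split: [6, 10] -> [6] and [10]
    Merge: [6] + [10] -> [6, 10]
  Merge: [4] + [6, 10] -> [4, 6, 10]
  Split: [5, 12, 9] -> [5] and [12, 9]
    Split: [12, 9] -> [12] and [9]
    Merge: [12] + [9] -> [9, 12]
  Merge: [5] + [9, 12] -> [5, 9, 12]
Merge: [4, 6, 10] + [5, 9, 12] -> [4, 5, 6, 9, 10, 12]

Final sorted array: [4, 5, 6, 9, 10, 12]

The merge sort proceeds by recursively splitting the array and merging sorted halves.
After all merges, the sorted array is [4, 5, 6, 9, 10, 12].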